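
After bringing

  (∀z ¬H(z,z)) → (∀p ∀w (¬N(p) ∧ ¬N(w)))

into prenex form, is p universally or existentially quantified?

universal

First replace A → B with ¬A ∨ B.
  ¬(∀z ¬H(z,z)) ∨ (∀p ∀w (¬N(p) ∧ ¬N(w)))
Push ¬ through the quantifiers and connectives to reach negation normal form:
  (∃z H(z,z)) ∨ (∀p ∀w (¬N(p) ∧ ¬N(w)))
All bound variables are already distinct, so no renaming is needed.
Pull the quantifiers to the front (each side's bound variable is not free in the other side):
  ∃z ∀p ∀w (H(z,z) ∨ ¬N(p) ∧ ¬N(w))
The quantifier ∀p sits under an even number of negations (counting the antecedent side of each →), so it remains universal.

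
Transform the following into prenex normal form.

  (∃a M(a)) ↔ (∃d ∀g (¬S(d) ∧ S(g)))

∀a ∃d ∀g ∀p ∃q ∃y ((¬M(a) ∨ ¬S(d) ∧ S(g)) ∧ (S(p) ∨ ¬S(q) ∨ M(y)))

Rewrite implications/biconditionals: A → B as ¬A ∨ B; A ↔ B as (¬A ∨ B) ∧ (¬B ∨ A).
  (¬(∃a M(a)) ∨ (∃d ∀g (¬S(d) ∧ S(g)))) ∧ (¬(∃d ∀g (¬S(d) ∧ S(g))) ∨ (∃a M(a)))
Move each ¬ inward, flipping quantifiers it crosses:
  ((∀a ¬M(a)) ∨ (∃d ∀g (¬S(d) ∧ S(g)))) ∧ ((∀d ∃g (S(d) ∨ ¬S(g))) ∨ (∃a M(a)))
Give each quantifier a distinct variable: d↦p, g↦q, a↦y.
  ((∀a ¬M(a)) ∨ (∃d ∀g (¬S(d) ∧ S(g)))) ∧ ((∀p ∃q (S(p) ∨ ¬S(q))) ∨ (∃y M(y)))
Finally move all quantifiers to the prefix:
  ∀a ∃d ∀g ∀p ∃q ∃y ((¬M(a) ∨ ¬S(d) ∧ S(g)) ∧ (S(p) ∨ ¬S(q) ∨ M(y)))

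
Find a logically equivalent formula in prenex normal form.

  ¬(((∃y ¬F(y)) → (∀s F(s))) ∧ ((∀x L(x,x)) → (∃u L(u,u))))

Eliminate → and ↔ using ¬ and ∨.
  ¬((¬(∃y ¬F(y)) ∨ (∀s F(s))) ∧ (¬(∀x L(x,x)) ∨ (∃u L(u,u))))
Move each ¬ inward, flipping quantifiers it crosses:
  (∃y ¬F(y)) ∧ (∃s ¬F(s)) ∨ (∀x L(x,x)) ∧ (∀u ¬L(u,u))
All bound variables are already distinct, so no renaming is needed.
Pull the quantifiers to the front (each side's bound variable is not free in the other side):
  ∃y ∃s ∀x ∀u (¬F(y) ∧ ¬F(s) ∨ L(x,x) ∧ ¬L(u,u))

∃y ∃s ∀x ∀u (¬F(y) ∧ ¬F(s) ∨ L(x,x) ∧ ¬L(u,u))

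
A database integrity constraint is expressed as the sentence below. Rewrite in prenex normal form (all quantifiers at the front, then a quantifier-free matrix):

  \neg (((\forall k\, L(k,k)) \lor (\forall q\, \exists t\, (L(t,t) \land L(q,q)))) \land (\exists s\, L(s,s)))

Move each ¬ inward, flipping quantifiers it crosses:
  (\exists k\, \neg L(k,k)) \land (\exists q\, \forall t\, (\neg L(t,t) \lor \neg L(q,q))) \lor (\forall s\, \neg L(s,s))
All bound variables are already distinct, so no renaming is needed.
Extract every quantifier outward, since the variables are now distinct and don't occur free across branches:
  \exists k\, \exists q\, \forall t\, \forall s\, (\neg L(k,k) \land (\neg L(t,t) \lor \neg L(q,q)) \lor \neg L(s,s))

\exists k\, \exists q\, \forall t\, \forall s\, (\neg L(k,k) \land (\neg L(t,t) \lor \neg L(q,q)) \lor \neg L(s,s))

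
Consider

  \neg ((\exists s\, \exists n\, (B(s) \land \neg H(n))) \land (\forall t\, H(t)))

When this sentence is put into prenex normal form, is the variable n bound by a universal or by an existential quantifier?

Push ¬ through the quantifiers and connectives to reach negation normal form:
  (\forall s\, \forall n\, (\neg B(s) \lor H(n))) \lor (\exists t\, \neg H(t))
All bound variables are already distinct, so no renaming is needed.
Extract every quantifier outward, since the variables are now distinct and don't occur free across branches:
  \forall s\, \forall n\, \exists t\, (\neg B(s) \lor H(n) \lor \neg H(t))
The quantifier \exists n sits under an odd number of negations, so it flips to \forall n.

universal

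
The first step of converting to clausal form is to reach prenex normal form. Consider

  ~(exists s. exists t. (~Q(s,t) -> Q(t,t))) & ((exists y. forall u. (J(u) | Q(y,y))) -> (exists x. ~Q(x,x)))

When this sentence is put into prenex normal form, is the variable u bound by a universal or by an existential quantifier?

First replace A → B with ¬A ∨ B.
  ~(exists s. exists t. (~~Q(s,t) | Q(t,t))) & (~(exists y. forall u. (J(u) | Q(y,y))) | (exists x. ~Q(x,x)))
Push ¬ through the quantifiers and connectives to reach negation normal form:
  (forall s. forall t. (~Q(s,t) & ~Q(t,t))) & ((forall y. exists u. (~J(u) & ~Q(y,y))) | (exists x. ~Q(x,x)))
All bound variables are already distinct, so no renaming is needed.
Extract every quantifier outward, since the variables are now distinct and don't occur free across branches:
  forall s. forall t. forall y. exists u. exists x. (~Q(s,t) & ~Q(t,t) & (~J(u) & ~Q(y,y) | ~Q(x,x)))
The quantifier forall u sits under an odd number of negations (counting the antecedent side of each →), so it flips to exists u.

existential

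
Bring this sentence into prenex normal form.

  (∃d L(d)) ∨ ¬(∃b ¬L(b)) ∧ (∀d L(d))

Push ¬ through the quantifiers and connectives to reach negation normal form:
  (∃d L(d)) ∨ (∀b L(b)) ∧ (∀d L(d))
Rename bound variables to avoid capture: d↦c.
  (∃d L(d)) ∨ (∀b L(b)) ∧ (∀c L(c))
Extract every quantifier outward, since the variables are now distinct and don't occur free across branches:
  ∃d ∀b ∀c (L(d) ∨ L(b) ∧ L(c))

∃d ∀b ∀c (L(d) ∨ L(b) ∧ L(c))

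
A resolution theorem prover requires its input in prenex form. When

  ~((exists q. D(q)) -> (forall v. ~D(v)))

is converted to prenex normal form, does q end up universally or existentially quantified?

existential

First replace A → B with ¬A ∨ B.
  ~(~(exists q. D(q)) | (forall v. ~D(v)))
Move each ¬ inward, flipping quantifiers it crosses:
  (exists q. D(q)) & (exists v. D(v))
Finally move all quantifiers to the prefix:
  exists q. exists v. (D(q) & D(v))
The quantifier exists q sits under an even number of negations (counting the antecedent side of each →), so it remains existential.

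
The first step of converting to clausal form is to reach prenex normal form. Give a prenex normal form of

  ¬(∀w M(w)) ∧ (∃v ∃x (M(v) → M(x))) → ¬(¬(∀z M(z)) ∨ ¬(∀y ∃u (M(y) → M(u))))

First replace A → B with ¬A ∨ B.
  ¬(¬(∀w M(w)) ∧ (∃v ∃x (¬M(v) ∨ M(x)))) ∨ ¬(¬(∀z M(z)) ∨ ¬(∀y ∃u (¬M(y) ∨ M(u))))
Move each ¬ inward, flipping quantifiers it crosses:
  (∀w M(w)) ∨ (∀v ∀x (M(v) ∧ ¬M(x))) ∨ (∀z M(z)) ∧ (∀y ∃u (¬M(y) ∨ M(u)))
All bound variables are already distinct, so no renaming is needed.
Pull the quantifiers to the front (each side's bound variable is not free in the other side):
  ∀w ∀v ∀x ∀z ∀y ∃u (M(w) ∨ M(v) ∧ ¬M(x) ∨ M(z) ∧ (¬M(y) ∨ M(u)))

∀w ∀v ∀x ∀z ∀y ∃u (M(w) ∨ M(v) ∧ ¬M(x) ∨ M(z) ∧ (¬M(y) ∨ M(u)))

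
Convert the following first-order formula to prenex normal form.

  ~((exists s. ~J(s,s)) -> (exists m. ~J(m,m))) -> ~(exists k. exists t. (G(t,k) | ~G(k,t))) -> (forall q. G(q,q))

forall s. exists m. exists k. exists t. forall q. (J(s,s) | ~J(m,m) | G(t,k) | ~G(k,t) | G(q,q))

First replace A → B with ¬A ∨ B.
  ~~(~(exists s. ~J(s,s)) | (exists m. ~J(m,m))) | ~~(exists k. exists t. (G(t,k) | ~G(k,t))) | (forall q. G(q,q))
Drive negations inward (¬∀x A ≡ ∃x ¬A, ¬∃x A ≡ ∀x ¬A, De Morgan for ∧/∨):
  (forall s. J(s,s)) | (exists m. ~J(m,m)) | (exists k. exists t. (G(t,k) | ~G(k,t))) | (forall q. G(q,q))
Extract every quantifier outward, since the variables are now distinct and don't occur free across branches:
  forall s. exists m. exists k. exists t. forall q. (J(s,s) | ~J(m,m) | G(t,k) | ~G(k,t) | G(q,q))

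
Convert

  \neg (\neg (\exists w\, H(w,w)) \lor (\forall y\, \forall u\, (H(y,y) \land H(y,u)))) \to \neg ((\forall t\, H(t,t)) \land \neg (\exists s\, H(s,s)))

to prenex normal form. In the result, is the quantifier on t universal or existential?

existential

Eliminate → and ↔ using ¬ and ∨.
  \neg \neg (\neg (\exists w\, H(w,w)) \lor (\forall y\, \forall u\, (H(y,y) \land H(y,u)))) \lor \neg ((\forall t\, H(t,t)) \land \neg (\exists s\, H(s,s)))
Move each ¬ inward, flipping quantifiers it crosses:
  (\forall w\, \neg H(w,w)) \lor (\forall y\, \forall u\, (H(y,y) \land H(y,u))) \lor (\exists t\, \neg H(t,t)) \lor (\exists s\, H(s,s))
All bound variables are already distinct, so no renaming is needed.
Extract every quantifier outward, since the variables are now distinct and don't occur free across branches:
  \forall w\, \forall y\, \forall u\, \exists t\, \exists s\, (\neg H(w,w) \lor H(y,y) \land H(y,u) \lor \neg H(t,t) \lor H(s,s))
The quantifier \forall t sits under an odd number of negations (counting the antecedent side of each →), so it flips to \exists t.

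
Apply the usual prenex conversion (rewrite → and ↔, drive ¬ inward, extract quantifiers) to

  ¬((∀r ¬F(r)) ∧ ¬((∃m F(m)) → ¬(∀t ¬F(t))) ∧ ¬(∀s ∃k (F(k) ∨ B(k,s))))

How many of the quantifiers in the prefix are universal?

Eliminate → and ↔ using ¬ and ∨.
  ¬((∀r ¬F(r)) ∧ ¬(¬(∃m F(m)) ∨ ¬(∀t ¬F(t))) ∧ ¬(∀s ∃k (F(k) ∨ B(k,s))))
Move each ¬ inward, flipping quantifiers it crosses:
  (∃r F(r)) ∨ (∀m ¬F(m)) ∨ (∃t F(t)) ∨ (∀s ∃k (F(k) ∨ B(k,s)))
Extract every quantifier outward, since the variables are now distinct and don't occur free across branches:
  ∃r ∀m ∃t ∀s ∃k (F(r) ∨ ¬F(m) ∨ F(t) ∨ F(k) ∨ B(k,s))
The prefix is ∃r ∀m ∃t ∀s ∃k: 2 universal, 3 existential.

2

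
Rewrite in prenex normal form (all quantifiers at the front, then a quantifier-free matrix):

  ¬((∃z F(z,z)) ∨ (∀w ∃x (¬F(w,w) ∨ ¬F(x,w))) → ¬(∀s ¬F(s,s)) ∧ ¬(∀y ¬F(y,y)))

∃z ∀w ∃x ∀s ∀y ((F(z,z) ∨ ¬F(w,w) ∨ ¬F(x,w)) ∧ (¬F(s,s) ∨ ¬F(y,y)))

Eliminate → and ↔ using ¬ and ∨.
  ¬(¬((∃z F(z,z)) ∨ (∀w ∃x (¬F(w,w) ∨ ¬F(x,w)))) ∨ ¬(∀s ¬F(s,s)) ∧ ¬(∀y ¬F(y,y)))
Push ¬ through the quantifiers and connectives to reach negation normal form:
  ((∃z F(z,z)) ∨ (∀w ∃x (¬F(w,w) ∨ ¬F(x,w)))) ∧ ((∀s ¬F(s,s)) ∨ (∀y ¬F(y,y)))
All bound variables are already distinct, so no renaming is needed.
Pull the quantifiers to the front (each side's bound variable is not free in the other side):
  ∃z ∀w ∃x ∀s ∀y ((F(z,z) ∨ ¬F(w,w) ∨ ¬F(x,w)) ∧ (¬F(s,s) ∨ ¬F(y,y)))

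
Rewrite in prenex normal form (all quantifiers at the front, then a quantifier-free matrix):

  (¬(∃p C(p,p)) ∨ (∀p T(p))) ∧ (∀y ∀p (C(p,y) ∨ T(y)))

∀p ∀c ∀y ∀u1 ((¬C(p,p) ∨ T(c)) ∧ (C(u1,y) ∨ T(y)))

Move each ¬ inward, flipping quantifiers it crosses:
  ((∀p ¬C(p,p)) ∨ (∀p T(p))) ∧ (∀y ∀p (C(p,y) ∨ T(y)))
Standardize variables apart so no two quantifiers bind the same name: p↦c, p↦u1.
  ((∀p ¬C(p,p)) ∨ (∀c T(c))) ∧ (∀y ∀u1 (C(u1,y) ∨ T(y)))
Pull the quantifiers to the front (each side's bound variable is not free in the other side):
  ∀p ∀c ∀y ∀u1 ((¬C(p,p) ∨ T(c)) ∧ (C(u1,y) ∨ T(y)))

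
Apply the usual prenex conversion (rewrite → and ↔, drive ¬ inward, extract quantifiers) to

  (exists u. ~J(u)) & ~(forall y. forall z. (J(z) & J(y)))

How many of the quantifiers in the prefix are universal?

0

Drive negations inward (¬∀x A ≡ ∃x ¬A, ¬∃x A ≡ ∀x ¬A, De Morgan for ∧/∨):
  (exists u. ~J(u)) & (exists y. exists z. (~J(z) | ~J(y)))
Extract every quantifier outward, since the variables are now distinct and don't occur free across branches:
  exists u. exists y. exists z. (~J(u) & (~J(z) | ~J(y)))
The prefix is exists u exists y exists z: 0 universal, 3 existential.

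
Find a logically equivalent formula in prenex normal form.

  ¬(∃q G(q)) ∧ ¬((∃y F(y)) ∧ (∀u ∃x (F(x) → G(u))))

∀q ∀y ∃u ∀x (¬G(q) ∧ (¬F(y) ∨ F(x) ∧ ¬G(u)))

Rewrite implications/biconditionals: A → B as ¬A ∨ B.
  ¬(∃q G(q)) ∧ ¬((∃y F(y)) ∧ (∀u ∃x (¬F(x) ∨ G(u))))
Move each ¬ inward, flipping quantifiers it crosses:
  (∀q ¬G(q)) ∧ ((∀y ¬F(y)) ∨ (∃u ∀x (F(x) ∧ ¬G(u))))
All bound variables are already distinct, so no renaming is needed.
Finally move all quantifiers to the prefix:
  ∀q ∀y ∃u ∀x (¬G(q) ∧ (¬F(y) ∨ F(x) ∧ ¬G(u)))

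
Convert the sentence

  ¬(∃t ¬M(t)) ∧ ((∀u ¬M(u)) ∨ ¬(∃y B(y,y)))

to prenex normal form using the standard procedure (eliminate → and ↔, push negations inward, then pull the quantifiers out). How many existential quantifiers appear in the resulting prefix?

0

Push ¬ through the quantifiers and connectives to reach negation normal form:
  (∀t M(t)) ∧ ((∀u ¬M(u)) ∨ (∀y ¬B(y,y)))
All bound variables are already distinct, so no renaming is needed.
Pull the quantifiers to the front (each side's bound variable is not free in the other side):
  ∀t ∀u ∀y (M(t) ∧ (¬M(u) ∨ ¬B(y,y)))
The prefix is ∀t ∀u ∀y: 3 universal, 0 existential.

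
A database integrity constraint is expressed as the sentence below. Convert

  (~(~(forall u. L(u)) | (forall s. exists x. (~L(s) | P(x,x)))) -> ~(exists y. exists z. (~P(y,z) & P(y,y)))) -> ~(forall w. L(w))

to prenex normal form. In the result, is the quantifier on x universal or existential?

Rewrite implications/biconditionals: A → B as ¬A ∨ B.
  ~(~~(~(forall u. L(u)) | (forall s. exists x. (~L(s) | P(x,x)))) | ~(exists y. exists z. (~P(y,z) & P(y,y)))) | ~(forall w. L(w))
Drive negations inward (¬∀x A ≡ ∃x ¬A, ¬∃x A ≡ ∀x ¬A, De Morgan for ∧/∨):
  (forall u. L(u)) & (exists s. forall x. (L(s) & ~P(x,x))) & (exists y. exists z. (~P(y,z) & P(y,y))) | (exists w. ~L(w))
All bound variables are already distinct, so no renaming is needed.
Pull the quantifiers to the front (each side's bound variable is not free in the other side):
  forall u. exists s. forall x. exists y. exists z. exists w. (L(u) & L(s) & ~P(x,x) & ~P(y,z) & P(y,y) | ~L(w))
The quantifier exists x sits under an odd number of negations (counting the antecedent side of each →), so it flips to forall x.

universal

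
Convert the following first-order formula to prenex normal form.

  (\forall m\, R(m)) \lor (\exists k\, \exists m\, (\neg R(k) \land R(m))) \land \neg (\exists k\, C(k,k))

\forall m\, \exists k\, \exists b\, \forall s\, (R(m) \lor \neg R(k) \land R(b) \land \neg C(s,s))

Push ¬ through the quantifiers and connectives to reach negation normal form:
  (\forall m\, R(m)) \lor (\exists k\, \exists m\, (\neg R(k) \land R(m))) \land (\forall k\, \neg C(k,k))
Rename bound variables to avoid capture: m↦b, k↦s.
  (\forall m\, R(m)) \lor (\exists k\, \exists b\, (\neg R(k) \land R(b))) \land (\forall s\, \neg C(s,s))
Extract every quantifier outward, since the variables are now distinct and don't occur free across branches:
  \forall m\, \exists k\, \exists b\, \forall s\, (R(m) \lor \neg R(k) \land R(b) \land \neg C(s,s))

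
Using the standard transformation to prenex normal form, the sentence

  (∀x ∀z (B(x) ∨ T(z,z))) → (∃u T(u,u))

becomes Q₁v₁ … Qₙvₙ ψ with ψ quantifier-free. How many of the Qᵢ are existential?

Eliminate → and ↔ using ¬ and ∨.
  ¬(∀x ∀z (B(x) ∨ T(z,z))) ∨ (∃u T(u,u))
Drive negations inward (¬∀x A ≡ ∃x ¬A, ¬∃x A ≡ ∀x ¬A, De Morgan for ∧/∨):
  (∃x ∃z (¬B(x) ∧ ¬T(z,z))) ∨ (∃u T(u,u))
All bound variables are already distinct, so no renaming is needed.
Pull the quantifiers to the front (each side's bound variable is not free in the other side):
  ∃x ∃z ∃u (¬B(x) ∧ ¬T(z,z) ∨ T(u,u))
The prefix is ∃x ∃z ∃u: 0 universal, 3 existential.

3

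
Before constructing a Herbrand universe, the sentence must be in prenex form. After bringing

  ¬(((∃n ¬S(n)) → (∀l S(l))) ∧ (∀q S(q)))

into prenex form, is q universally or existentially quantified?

Rewrite implications/biconditionals: A → B as ¬A ∨ B.
  ¬((¬(∃n ¬S(n)) ∨ (∀l S(l))) ∧ (∀q S(q)))
Drive negations inward (¬∀x A ≡ ∃x ¬A, ¬∃x A ≡ ∀x ¬A, De Morgan for ∧/∨):
  (∃n ¬S(n)) ∧ (∃l ¬S(l)) ∨ (∃q ¬S(q))
Finally move all quantifiers to the prefix:
  ∃n ∃l ∃q (¬S(n) ∧ ¬S(l) ∨ ¬S(q))
The quantifier ∀q sits under an odd number of negations (counting the antecedent side of each →), so it flips to ∃q.

existential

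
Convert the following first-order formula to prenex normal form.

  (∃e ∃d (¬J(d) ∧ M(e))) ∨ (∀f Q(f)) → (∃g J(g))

First replace A → B with ¬A ∨ B.
  ¬((∃e ∃d (¬J(d) ∧ M(e))) ∨ (∀f Q(f))) ∨ (∃g J(g))
Push ¬ through the quantifiers and connectives to reach negation normal form:
  (∀e ∀d (J(d) ∨ ¬M(e))) ∧ (∃f ¬Q(f)) ∨ (∃g J(g))
Extract every quantifier outward, since the variables are now distinct and don't occur free across branches:
  ∀e ∀d ∃f ∃g ((J(d) ∨ ¬M(e)) ∧ ¬Q(f) ∨ J(g))

∀e ∀d ∃f ∃g ((J(d) ∨ ¬M(e)) ∧ ¬Q(f) ∨ J(g))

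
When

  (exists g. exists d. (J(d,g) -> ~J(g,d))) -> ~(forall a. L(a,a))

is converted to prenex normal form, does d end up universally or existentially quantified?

Rewrite implications/biconditionals: A → B as ¬A ∨ B.
  ~(exists g. exists d. (~J(d,g) | ~J(g,d))) | ~(forall a. L(a,a))
Drive negations inward (¬∀x A ≡ ∃x ¬A, ¬∃x A ≡ ∀x ¬A, De Morgan for ∧/∨):
  (forall g. forall d. (J(d,g) & J(g,d))) | (exists a. ~L(a,a))
All bound variables are already distinct, so no renaming is needed.
Finally move all quantifiers to the prefix:
  forall g. forall d. exists a. (J(d,g) & J(g,d) | ~L(a,a))
The quantifier exists d sits under an odd number of negations (counting the antecedent side of each →), so it flips to forall d.

universal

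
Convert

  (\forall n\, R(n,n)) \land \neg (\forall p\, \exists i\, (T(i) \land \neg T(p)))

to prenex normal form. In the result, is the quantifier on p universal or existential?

Drive negations inward (¬∀x A ≡ ∃x ¬A, ¬∃x A ≡ ∀x ¬A, De Morgan for ∧/∨):
  (\forall n\, R(n,n)) \land (\exists p\, \forall i\, (\neg T(i) \lor T(p)))
All bound variables are already distinct, so no renaming is needed.
Pull the quantifiers to the front (each side's bound variable is not free in the other side):
  \forall n\, \exists p\, \forall i\, (R(n,n) \land (\neg T(i) \lor T(p)))
The quantifier \forall p sits under an odd number of negations, so it flips to \exists p.

existential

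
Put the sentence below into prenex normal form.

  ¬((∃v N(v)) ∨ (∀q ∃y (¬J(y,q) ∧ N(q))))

∀v ∃q ∀y (¬N(v) ∧ (J(y,q) ∨ ¬N(q)))

Push ¬ through the quantifiers and connectives to reach negation normal form:
  (∀v ¬N(v)) ∧ (∃q ∀y (J(y,q) ∨ ¬N(q)))
All bound variables are already distinct, so no renaming is needed.
Extract every quantifier outward, since the variables are now distinct and don't occur free across branches:
  ∀v ∃q ∀y (¬N(v) ∧ (J(y,q) ∨ ¬N(q)))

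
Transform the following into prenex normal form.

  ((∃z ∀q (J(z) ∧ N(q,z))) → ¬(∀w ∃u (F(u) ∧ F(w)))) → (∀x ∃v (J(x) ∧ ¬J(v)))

Rewrite implications/biconditionals: A → B as ¬A ∨ B.
  ¬(¬(∃z ∀q (J(z) ∧ N(q,z))) ∨ ¬(∀w ∃u (F(u) ∧ F(w)))) ∨ (∀x ∃v (J(x) ∧ ¬J(v)))
Push ¬ through the quantifiers and connectives to reach negation normal form:
  (∃z ∀q (J(z) ∧ N(q,z))) ∧ (∀w ∃u (F(u) ∧ F(w))) ∨ (∀x ∃v (J(x) ∧ ¬J(v)))
All bound variables are already distinct, so no renaming is needed.
Finally move all quantifiers to the prefix:
  ∃z ∀q ∀w ∃u ∀x ∃v (J(z) ∧ N(q,z) ∧ F(u) ∧ F(w) ∨ J(x) ∧ ¬J(v))

∃z ∀q ∀w ∃u ∀x ∃v (J(z) ∧ N(q,z) ∧ F(u) ∧ F(w) ∨ J(x) ∧ ¬J(v))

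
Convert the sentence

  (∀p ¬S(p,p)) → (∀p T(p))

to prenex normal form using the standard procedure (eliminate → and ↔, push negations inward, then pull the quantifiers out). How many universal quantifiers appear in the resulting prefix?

Rewrite implications/biconditionals: A → B as ¬A ∨ B.
  ¬(∀p ¬S(p,p)) ∨ (∀p T(p))
Move each ¬ inward, flipping quantifiers it crosses:
  (∃p S(p,p)) ∨ (∀p T(p))
Give each quantifier a distinct variable: p↦x1.
  (∃p S(p,p)) ∨ (∀x1 T(x1))
Finally move all quantifiers to the prefix:
  ∃p ∀x1 (S(p,p) ∨ T(x1))
The prefix is ∃p ∀x1: 1 universal, 1 existential.

1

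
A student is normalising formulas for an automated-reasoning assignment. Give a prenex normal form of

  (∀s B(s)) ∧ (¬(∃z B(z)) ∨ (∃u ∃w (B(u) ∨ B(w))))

Push ¬ through the quantifiers and connectives to reach negation normal form:
  (∀s B(s)) ∧ ((∀z ¬B(z)) ∨ (∃u ∃w (B(u) ∨ B(w))))
All bound variables are already distinct, so no renaming is needed.
Pull the quantifiers to the front (each side's bound variable is not free in the other side):
  ∀s ∀z ∃u ∃w (B(s) ∧ (¬B(z) ∨ B(u) ∨ B(w)))

∀s ∀z ∃u ∃w (B(s) ∧ (¬B(z) ∨ B(u) ∨ B(w)))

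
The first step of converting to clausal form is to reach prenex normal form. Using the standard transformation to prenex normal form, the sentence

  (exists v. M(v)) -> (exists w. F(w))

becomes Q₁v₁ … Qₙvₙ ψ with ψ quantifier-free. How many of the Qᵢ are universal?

Eliminate → and ↔ using ¬ and ∨.
  ~(exists v. M(v)) | (exists w. F(w))
Drive negations inward (¬∀x A ≡ ∃x ¬A, ¬∃x A ≡ ∀x ¬A, De Morgan for ∧/∨):
  (forall v. ~M(v)) | (exists w. F(w))
Extract every quantifier outward, since the variables are now distinct and don't occur free across branches:
  forall v. exists w. (~M(v) | F(w))
The prefix is forall v exists w: 1 universal, 1 existential.

1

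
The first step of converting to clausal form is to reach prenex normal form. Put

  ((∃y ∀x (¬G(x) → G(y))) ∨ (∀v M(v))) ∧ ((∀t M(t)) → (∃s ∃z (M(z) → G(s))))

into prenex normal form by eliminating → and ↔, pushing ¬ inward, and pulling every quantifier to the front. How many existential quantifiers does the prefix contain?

Eliminate → and ↔ using ¬ and ∨.
  ((∃y ∀x (¬¬G(x) ∨ G(y))) ∨ (∀v M(v))) ∧ (¬(∀t M(t)) ∨ (∃s ∃z (¬M(z) ∨ G(s))))
Drive negations inward (¬∀x A ≡ ∃x ¬A, ¬∃x A ≡ ∀x ¬A, De Morgan for ∧/∨):
  ((∃y ∀x (G(x) ∨ G(y))) ∨ (∀v M(v))) ∧ ((∃t ¬M(t)) ∨ (∃s ∃z (¬M(z) ∨ G(s))))
All bound variables are already distinct, so no renaming is needed.
Finally move all quantifiers to the prefix:
  ∃y ∀x ∀v ∃t ∃s ∃z ((G(x) ∨ G(y) ∨ M(v)) ∧ (¬M(t) ∨ ¬M(z) ∨ G(s)))
The prefix is ∃y ∀x ∀v ∃t ∃s ∃z: 2 universal, 4 existential.

4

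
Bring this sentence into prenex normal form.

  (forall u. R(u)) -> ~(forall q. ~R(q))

exists u. exists q. (~R(u) | R(q))

Eliminate → and ↔ using ¬ and ∨.
  ~(forall u. R(u)) | ~(forall q. ~R(q))
Push ¬ through the quantifiers and connectives to reach negation normal form:
  (exists u. ~R(u)) | (exists q. R(q))
All bound variables are already distinct, so no renaming is needed.
Finally move all quantifiers to the prefix:
  exists u. exists q. (~R(u) | R(q))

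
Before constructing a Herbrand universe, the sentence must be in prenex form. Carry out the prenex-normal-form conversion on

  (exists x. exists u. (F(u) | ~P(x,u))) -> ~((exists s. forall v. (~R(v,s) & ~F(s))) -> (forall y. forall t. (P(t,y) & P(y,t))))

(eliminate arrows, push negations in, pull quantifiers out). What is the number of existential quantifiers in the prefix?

3

Eliminate → and ↔ using ¬ and ∨.
  ~(exists x. exists u. (F(u) | ~P(x,u))) | ~(~(exists s. forall v. (~R(v,s) & ~F(s))) | (forall y. forall t. (P(t,y) & P(y,t))))
Drive negations inward (¬∀x A ≡ ∃x ¬A, ¬∃x A ≡ ∀x ¬A, De Morgan for ∧/∨):
  (forall x. forall u. (~F(u) & P(x,u))) | (exists s. forall v. (~R(v,s) & ~F(s))) & (exists y. exists t. (~P(t,y) | ~P(y,t)))
All bound variables are already distinct, so no renaming is needed.
Finally move all quantifiers to the prefix:
  forall x. forall u. exists s. forall v. exists y. exists t. (~F(u) & P(x,u) | ~R(v,s) & ~F(s) & (~P(t,y) | ~P(y,t)))
The prefix is forall x forall u exists s forall v exists y exists t: 3 universal, 3 existential.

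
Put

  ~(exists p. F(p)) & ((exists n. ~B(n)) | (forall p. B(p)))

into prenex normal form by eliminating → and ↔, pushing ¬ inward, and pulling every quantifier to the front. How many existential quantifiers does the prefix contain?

Drive negations inward (¬∀x A ≡ ∃x ¬A, ¬∃x A ≡ ∀x ¬A, De Morgan for ∧/∨):
  (forall p. ~F(p)) & ((exists n. ~B(n)) | (forall p. B(p)))
Rename bound variables to avoid capture: p↦y1.
  (forall p. ~F(p)) & ((exists n. ~B(n)) | (forall y1. B(y1)))
Extract every quantifier outward, since the variables are now distinct and don't occur free across branches:
  forall p. exists n. forall y1. (~F(p) & (~B(n) | B(y1)))
The prefix is forall p exists n forall y1: 2 universal, 1 existential.

1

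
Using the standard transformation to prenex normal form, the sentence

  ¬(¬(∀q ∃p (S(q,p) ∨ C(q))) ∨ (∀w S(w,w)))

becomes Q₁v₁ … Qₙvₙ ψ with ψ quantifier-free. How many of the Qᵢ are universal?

1

Push ¬ through the quantifiers and connectives to reach negation normal form:
  (∀q ∃p (S(q,p) ∨ C(q))) ∧ (∃w ¬S(w,w))
All bound variables are already distinct, so no renaming is needed.
Pull the quantifiers to the front (each side's bound variable is not free in the other side):
  ∀q ∃p ∃w ((S(q,p) ∨ C(q)) ∧ ¬S(w,w))
The prefix is ∀q ∃p ∃w: 1 universal, 2 existential.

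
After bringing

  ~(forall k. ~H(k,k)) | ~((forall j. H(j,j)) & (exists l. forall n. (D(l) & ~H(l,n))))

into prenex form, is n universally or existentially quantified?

Drive negations inward (¬∀x A ≡ ∃x ¬A, ¬∃x A ≡ ∀x ¬A, De Morgan for ∧/∨):
  (exists k. H(k,k)) | (exists j. ~H(j,j)) | (forall l. exists n. (~D(l) | H(l,n)))
All bound variables are already distinct, so no renaming is needed.
Extract every quantifier outward, since the variables are now distinct and don't occur free across branches:
  exists k. exists j. forall l. exists n. (H(k,k) | ~H(j,j) | ~D(l) | H(l,n))
The quantifier forall n sits under an odd number of negations, so it flips to exists n.

existential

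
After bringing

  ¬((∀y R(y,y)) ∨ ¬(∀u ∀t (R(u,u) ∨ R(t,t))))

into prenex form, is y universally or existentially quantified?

existential

Move each ¬ inward, flipping quantifiers it crosses:
  (∃y ¬R(y,y)) ∧ (∀u ∀t (R(u,u) ∨ R(t,t)))
All bound variables are already distinct, so no renaming is needed.
Extract every quantifier outward, since the variables are now distinct and don't occur free across branches:
  ∃y ∀u ∀t (¬R(y,y) ∧ (R(u,u) ∨ R(t,t)))
The quantifier ∀y sits under an odd number of negations, so it flips to ∃y.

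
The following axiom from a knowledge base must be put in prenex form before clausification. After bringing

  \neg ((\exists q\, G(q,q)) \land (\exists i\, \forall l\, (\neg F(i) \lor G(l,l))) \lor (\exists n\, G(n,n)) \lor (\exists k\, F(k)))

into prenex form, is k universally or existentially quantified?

Push ¬ through the quantifiers and connectives to reach negation normal form:
  ((\forall q\, \neg G(q,q)) \lor (\forall i\, \exists l\, (F(i) \land \neg G(l,l)))) \land (\forall n\, \neg G(n,n)) \land (\forall k\, \neg F(k))
Pull the quantifiers to the front (each side's bound variable is not free in the other side):
  \forall q\, \forall i\, \exists l\, \forall n\, \forall k\, ((\neg G(q,q) \lor F(i) \land \neg G(l,l)) \land \neg G(n,n) \land \neg F(k))
The quantifier \exists k sits under an odd number of negations, so it flips to \forall k.

universal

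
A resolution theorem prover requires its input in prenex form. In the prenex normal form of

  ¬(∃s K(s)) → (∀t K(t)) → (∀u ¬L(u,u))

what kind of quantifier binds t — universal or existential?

Eliminate → and ↔ using ¬ and ∨.
  ¬¬(∃s K(s)) ∨ ¬(∀t K(t)) ∨ (∀u ¬L(u,u))
Drive negations inward (¬∀x A ≡ ∃x ¬A, ¬∃x A ≡ ∀x ¬A, De Morgan for ∧/∨):
  (∃s K(s)) ∨ (∃t ¬K(t)) ∨ (∀u ¬L(u,u))
Pull the quantifiers to the front (each side's bound variable is not free in the other side):
  ∃s ∃t ∀u (K(s) ∨ ¬K(t) ∨ ¬L(u,u))
The quantifier ∀t sits under an odd number of negations (counting the antecedent side of each →), so it flips to ∃t.

existential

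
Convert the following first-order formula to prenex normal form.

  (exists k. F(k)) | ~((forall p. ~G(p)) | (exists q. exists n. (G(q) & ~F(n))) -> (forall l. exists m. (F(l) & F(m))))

exists k. forall p. exists q. exists n. exists l. forall m. (F(k) | (~G(p) | G(q) & ~F(n)) & (~F(l) | ~F(m)))

Rewrite implications/biconditionals: A → B as ¬A ∨ B.
  (exists k. F(k)) | ~(~((forall p. ~G(p)) | (exists q. exists n. (G(q) & ~F(n)))) | (forall l. exists m. (F(l) & F(m))))
Move each ¬ inward, flipping quantifiers it crosses:
  (exists k. F(k)) | ((forall p. ~G(p)) | (exists q. exists n. (G(q) & ~F(n)))) & (exists l. forall m. (~F(l) | ~F(m)))
All bound variables are already distinct, so no renaming is needed.
Extract every quantifier outward, since the variables are now distinct and don't occur free across branches:
  exists k. forall p. exists q. exists n. exists l. forall m. (F(k) | (~G(p) | G(q) & ~F(n)) & (~F(l) | ~F(m)))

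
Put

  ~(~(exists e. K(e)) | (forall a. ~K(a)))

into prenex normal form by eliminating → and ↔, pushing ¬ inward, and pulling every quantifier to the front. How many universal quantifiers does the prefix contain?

0

Push ¬ through the quantifiers and connectives to reach negation normal form:
  (exists e. K(e)) & (exists a. K(a))
Pull the quantifiers to the front (each side's bound variable is not free in the other side):
  exists e. exists a. (K(e) & K(a))
The prefix is exists e exists a: 0 universal, 2 existential.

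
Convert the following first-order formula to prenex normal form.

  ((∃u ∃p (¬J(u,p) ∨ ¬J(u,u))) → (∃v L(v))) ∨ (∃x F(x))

∀u ∀p ∃v ∃x (J(u,p) ∧ J(u,u) ∨ L(v) ∨ F(x))

First replace A → B with ¬A ∨ B.
  ¬(∃u ∃p (¬J(u,p) ∨ ¬J(u,u))) ∨ (∃v L(v)) ∨ (∃x F(x))
Drive negations inward (¬∀x A ≡ ∃x ¬A, ¬∃x A ≡ ∀x ¬A, De Morgan for ∧/∨):
  (∀u ∀p (J(u,p) ∧ J(u,u))) ∨ (∃v L(v)) ∨ (∃x F(x))
Pull the quantifiers to the front (each side's bound variable is not free in the other side):
  ∀u ∀p ∃v ∃x (J(u,p) ∧ J(u,u) ∨ L(v) ∨ F(x))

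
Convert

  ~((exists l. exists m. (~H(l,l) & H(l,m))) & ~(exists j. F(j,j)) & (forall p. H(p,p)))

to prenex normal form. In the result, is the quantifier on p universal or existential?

existential

Drive negations inward (¬∀x A ≡ ∃x ¬A, ¬∃x A ≡ ∀x ¬A, De Morgan for ∧/∨):
  (forall l. forall m. (H(l,l) | ~H(l,m))) | (exists j. F(j,j)) | (exists p. ~H(p,p))
All bound variables are already distinct, so no renaming is needed.
Pull the quantifiers to the front (each side's bound variable is not free in the other side):
  forall l. forall m. exists j. exists p. (H(l,l) | ~H(l,m) | F(j,j) | ~H(p,p))
The quantifier forall p sits under an odd number of negations, so it flips to exists p.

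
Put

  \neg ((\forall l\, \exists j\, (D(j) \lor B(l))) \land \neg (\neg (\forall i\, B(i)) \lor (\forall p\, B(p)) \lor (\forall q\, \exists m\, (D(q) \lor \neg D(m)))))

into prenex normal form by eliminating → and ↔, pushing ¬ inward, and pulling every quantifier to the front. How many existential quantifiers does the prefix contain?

Move each ¬ inward, flipping quantifiers it crosses:
  (\exists l\, \forall j\, (\neg D(j) \land \neg B(l))) \lor (\exists i\, \neg B(i)) \lor (\forall p\, B(p)) \lor (\forall q\, \exists m\, (D(q) \lor \neg D(m)))
Finally move all quantifiers to the prefix:
  \exists l\, \forall j\, \exists i\, \forall p\, \forall q\, \exists m\, (\neg D(j) \land \neg B(l) \lor \neg B(i) \lor B(p) \lor D(q) \lor \neg D(m))
The prefix is \exists l \forall j \exists i \forall p \forall q \exists m: 3 universal, 3 existential.

3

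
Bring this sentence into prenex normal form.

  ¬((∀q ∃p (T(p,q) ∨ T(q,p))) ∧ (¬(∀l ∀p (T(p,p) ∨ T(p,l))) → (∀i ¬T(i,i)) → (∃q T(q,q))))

Rewrite implications/biconditionals: A → B as ¬A ∨ B.
  ¬((∀q ∃p (T(p,q) ∨ T(q,p))) ∧ (¬¬(∀l ∀p (T(p,p) ∨ T(p,l))) ∨ ¬(∀i ¬T(i,i)) ∨ (∃q T(q,q))))
Drive negations inward (¬∀x A ≡ ∃x ¬A, ¬∃x A ≡ ∀x ¬A, De Morgan for ∧/∨):
  (∃q ∀p (¬T(p,q) ∧ ¬T(q,p))) ∨ (∃l ∃p (¬T(p,p) ∧ ¬T(p,l))) ∧ (∀i ¬T(i,i)) ∧ (∀q ¬T(q,q))
Give each quantifier a distinct variable: p↦w, q↦b.
  (∃q ∀p (¬T(p,q) ∧ ¬T(q,p))) ∨ (∃l ∃w (¬T(w,w) ∧ ¬T(w,l))) ∧ (∀i ¬T(i,i)) ∧ (∀b ¬T(b,b))
Extract every quantifier outward, since the variables are now distinct and don't occur free across branches:
  ∃q ∀p ∃l ∃w ∀i ∀b (¬T(p,q) ∧ ¬T(q,p) ∨ ¬T(w,w) ∧ ¬T(w,l) ∧ ¬T(i,i) ∧ ¬T(b,b))

∃q ∀p ∃l ∃w ∀i ∀b (¬T(p,q) ∧ ¬T(q,p) ∨ ¬T(w,w) ∧ ¬T(w,l) ∧ ¬T(i,i) ∧ ¬T(b,b))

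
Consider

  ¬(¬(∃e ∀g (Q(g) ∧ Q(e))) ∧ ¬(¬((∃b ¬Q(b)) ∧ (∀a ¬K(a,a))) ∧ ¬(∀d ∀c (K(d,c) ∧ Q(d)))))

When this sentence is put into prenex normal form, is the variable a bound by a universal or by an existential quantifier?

Move each ¬ inward, flipping quantifiers it crosses:
  (∃e ∀g (Q(g) ∧ Q(e))) ∨ ((∀b Q(b)) ∨ (∃a K(a,a))) ∧ (∃d ∃c (¬K(d,c) ∨ ¬Q(d)))
Finally move all quantifiers to the prefix:
  ∃e ∀g ∀b ∃a ∃d ∃c (Q(g) ∧ Q(e) ∨ (Q(b) ∨ K(a,a)) ∧ (¬K(d,c) ∨ ¬Q(d)))
The quantifier ∀a sits under an odd number of negations, so it flips to ∃a.

existential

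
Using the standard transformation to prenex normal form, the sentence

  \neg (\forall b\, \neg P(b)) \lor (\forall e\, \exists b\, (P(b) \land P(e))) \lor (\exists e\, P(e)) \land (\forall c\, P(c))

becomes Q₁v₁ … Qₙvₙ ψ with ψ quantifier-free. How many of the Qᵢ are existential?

3

Move each ¬ inward, flipping quantifiers it crosses:
  (\exists b\, P(b)) \lor (\forall e\, \exists b\, (P(b) \land P(e))) \lor (\exists e\, P(e)) \land (\forall c\, P(c))
Rename bound variables to avoid capture: b↦s, e↦p.
  (\exists b\, P(b)) \lor (\forall e\, \exists s\, (P(s) \land P(e))) \lor (\exists p\, P(p)) \land (\forall c\, P(c))
Pull the quantifiers to the front (each side's bound variable is not free in the other side):
  \exists b\, \forall e\, \exists s\, \exists p\, \forall c\, (P(b) \lor P(s) \land P(e) \lor P(p) \land P(c))
The prefix is \exists b \forall e \exists s \exists p \forall c: 2 universal, 3 existential.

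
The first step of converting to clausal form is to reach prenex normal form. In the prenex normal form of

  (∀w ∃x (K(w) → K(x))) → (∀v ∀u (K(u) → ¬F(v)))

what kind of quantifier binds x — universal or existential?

Rewrite implications/biconditionals: A → B as ¬A ∨ B.
  ¬(∀w ∃x (¬K(w) ∨ K(x))) ∨ (∀v ∀u (¬K(u) ∨ ¬F(v)))
Push ¬ through the quantifiers and connectives to reach negation normal form:
  (∃w ∀x (K(w) ∧ ¬K(x))) ∨ (∀v ∀u (¬K(u) ∨ ¬F(v)))
Finally move all quantifiers to the prefix:
  ∃w ∀x ∀v ∀u (K(w) ∧ ¬K(x) ∨ ¬K(u) ∨ ¬F(v))
The quantifier ∃x sits under an odd number of negations (counting the antecedent side of each →), so it flips to ∀x.

universal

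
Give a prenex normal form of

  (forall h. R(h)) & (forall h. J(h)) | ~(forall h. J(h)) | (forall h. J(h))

Drive negations inward (¬∀x A ≡ ∃x ¬A, ¬∃x A ≡ ∀x ¬A, De Morgan for ∧/∨):
  (forall h. R(h)) & (forall h. J(h)) | (exists h. ~J(h)) | (forall h. J(h))
Give each quantifier a distinct variable: h↦a, h↦x, h↦v1.
  (forall h. R(h)) & (forall a. J(a)) | (exists x. ~J(x)) | (forall v1. J(v1))
Pull the quantifiers to the front (each side's bound variable is not free in the other side):
  forall h. forall a. exists x. forall v1. (R(h) & J(a) | ~J(x) | J(v1))

forall h. forall a. exists x. forall v1. (R(h) & J(a) | ~J(x) | J(v1))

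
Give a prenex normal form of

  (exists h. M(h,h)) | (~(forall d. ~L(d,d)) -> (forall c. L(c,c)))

Eliminate → and ↔ using ¬ and ∨.
  (exists h. M(h,h)) | ~~(forall d. ~L(d,d)) | (forall c. L(c,c))
Drive negations inward (¬∀x A ≡ ∃x ¬A, ¬∃x A ≡ ∀x ¬A, De Morgan for ∧/∨):
  (exists h. M(h,h)) | (forall d. ~L(d,d)) | (forall c. L(c,c))
All bound variables are already distinct, so no renaming is needed.
Extract every quantifier outward, since the variables are now distinct and don't occur free across branches:
  exists h. forall d. forall c. (M(h,h) | ~L(d,d) | L(c,c))

exists h. forall d. forall c. (M(h,h) | ~L(d,d) | L(c,c))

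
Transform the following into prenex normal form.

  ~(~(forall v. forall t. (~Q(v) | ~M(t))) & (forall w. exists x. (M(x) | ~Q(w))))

Push ¬ through the quantifiers and connectives to reach negation normal form:
  (forall v. forall t. (~Q(v) | ~M(t))) | (exists w. forall x. (~M(x) & Q(w)))
Pull the quantifiers to the front (each side's bound variable is not free in the other side):
  forall v. forall t. exists w. forall x. (~Q(v) | ~M(t) | ~M(x) & Q(w))

forall v. forall t. exists w. forall x. (~Q(v) | ~M(t) | ~M(x) & Q(w))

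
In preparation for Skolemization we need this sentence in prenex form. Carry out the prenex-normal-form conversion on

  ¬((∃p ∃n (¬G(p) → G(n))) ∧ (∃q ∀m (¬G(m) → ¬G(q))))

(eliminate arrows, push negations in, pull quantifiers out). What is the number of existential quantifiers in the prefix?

1

Rewrite implications/biconditionals: A → B as ¬A ∨ B.
  ¬((∃p ∃n (¬¬G(p) ∨ G(n))) ∧ (∃q ∀m (¬¬G(m) ∨ ¬G(q))))
Drive negations inward (¬∀x A ≡ ∃x ¬A, ¬∃x A ≡ ∀x ¬A, De Morgan for ∧/∨):
  (∀p ∀n (¬G(p) ∧ ¬G(n))) ∨ (∀q ∃m (¬G(m) ∧ G(q)))
All bound variables are already distinct, so no renaming is needed.
Finally move all quantifiers to the prefix:
  ∀p ∀n ∀q ∃m (¬G(p) ∧ ¬G(n) ∨ ¬G(m) ∧ G(q))
The prefix is ∀p ∀n ∀q ∃m: 3 universal, 1 existential.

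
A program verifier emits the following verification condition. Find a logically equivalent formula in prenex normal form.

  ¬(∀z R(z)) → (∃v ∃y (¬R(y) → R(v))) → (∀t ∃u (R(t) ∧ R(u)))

First replace A → B with ¬A ∨ B.
  ¬¬(∀z R(z)) ∨ ¬(∃v ∃y (¬¬R(y) ∨ R(v))) ∨ (∀t ∃u (R(t) ∧ R(u)))
Move each ¬ inward, flipping quantifiers it crosses:
  (∀z R(z)) ∨ (∀v ∀y (¬R(y) ∧ ¬R(v))) ∨ (∀t ∃u (R(t) ∧ R(u)))
All bound variables are already distinct, so no renaming is needed.
Pull the quantifiers to the front (each side's bound variable is not free in the other side):
  ∀z ∀v ∀y ∀t ∃u (R(z) ∨ ¬R(y) ∧ ¬R(v) ∨ R(t) ∧ R(u))

∀z ∀v ∀y ∀t ∃u (R(z) ∨ ¬R(y) ∧ ¬R(v) ∨ R(t) ∧ R(u))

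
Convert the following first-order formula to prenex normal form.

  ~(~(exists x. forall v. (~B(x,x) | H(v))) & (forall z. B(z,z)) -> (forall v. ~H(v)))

forall x. exists v. forall z. exists r. (B(x,x) & ~H(v) & B(z,z) & H(r))

Rewrite implications/biconditionals: A → B as ¬A ∨ B.
  ~(~(~(exists x. forall v. (~B(x,x) | H(v))) & (forall z. B(z,z))) | (forall v. ~H(v)))
Push ¬ through the quantifiers and connectives to reach negation normal form:
  (forall x. exists v. (B(x,x) & ~H(v))) & (forall z. B(z,z)) & (exists v. H(v))
Standardize variables apart so no two quantifiers bind the same name: v↦r.
  (forall x. exists v. (B(x,x) & ~H(v))) & (forall z. B(z,z)) & (exists r. H(r))
Extract every quantifier outward, since the variables are now distinct and don't occur free across branches:
  forall x. exists v. forall z. exists r. (B(x,x) & ~H(v) & B(z,z) & H(r))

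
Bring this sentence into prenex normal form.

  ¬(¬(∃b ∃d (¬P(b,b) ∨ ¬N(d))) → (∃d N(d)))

∀b ∀d ∀z1 (P(b,b) ∧ N(d) ∧ ¬N(z1))

First replace A → B with ¬A ∨ B.
  ¬(¬¬(∃b ∃d (¬P(b,b) ∨ ¬N(d))) ∨ (∃d N(d)))
Drive negations inward (¬∀x A ≡ ∃x ¬A, ¬∃x A ≡ ∀x ¬A, De Morgan for ∧/∨):
  (∀b ∀d (P(b,b) ∧ N(d))) ∧ (∀d ¬N(d))
Give each quantifier a distinct variable: d↦z1.
  (∀b ∀d (P(b,b) ∧ N(d))) ∧ (∀z1 ¬N(z1))
Pull the quantifiers to the front (each side's bound variable is not free in the other side):
  ∀b ∀d ∀z1 (P(b,b) ∧ N(d) ∧ ¬N(z1))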